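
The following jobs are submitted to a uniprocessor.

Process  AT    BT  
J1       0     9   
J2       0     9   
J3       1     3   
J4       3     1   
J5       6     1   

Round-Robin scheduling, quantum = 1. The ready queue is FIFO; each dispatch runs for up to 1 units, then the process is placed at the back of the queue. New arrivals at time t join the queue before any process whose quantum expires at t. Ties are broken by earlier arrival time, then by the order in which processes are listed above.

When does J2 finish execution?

Gantt: | J1 0-1 | J2 1-2 | J3 2-3 | J1 3-4 | J2 4-5 | J4 5-6 | J3 6-7 | J1 7-8 | J2 8-9 | J5 9-10 | J3 10-11 | J1 11-12 | J2 12-13 | J1 13-14 | J2 14-15 | J1 15-16 | J2 16-17 | J1 17-18 | J2 18-19 | J1 19-20 | J2 20-21 | J1 21-22 | J2 22-23 |
Completion: J1=22  J2=23  J3=11  J4=6  J5=10

23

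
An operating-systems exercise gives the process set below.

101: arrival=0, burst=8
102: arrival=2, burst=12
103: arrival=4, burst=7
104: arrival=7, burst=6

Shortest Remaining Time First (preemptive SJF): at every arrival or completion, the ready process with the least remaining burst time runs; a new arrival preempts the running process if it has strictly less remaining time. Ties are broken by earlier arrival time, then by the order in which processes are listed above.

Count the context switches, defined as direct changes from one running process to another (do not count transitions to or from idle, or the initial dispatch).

Gantt: | 101 0-8 | 104 8-14 | 103 14-21 | 102 21-33 |
Completion: 101=8  102=33  103=21  104=14
Turnaround (C−A): 101=8  102=31  103=17  104=7

3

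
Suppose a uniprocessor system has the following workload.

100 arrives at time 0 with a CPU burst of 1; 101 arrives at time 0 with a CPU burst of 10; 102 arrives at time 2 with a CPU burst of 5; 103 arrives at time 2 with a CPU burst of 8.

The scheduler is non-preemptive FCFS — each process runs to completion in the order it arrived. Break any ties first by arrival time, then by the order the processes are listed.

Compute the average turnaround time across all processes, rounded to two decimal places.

Schedule: | 100 0-1 | 101 1-11 | 102 11-16 | 103 16-24 |
Completion: 100=1  101=11  102=16  103=24
Turnaround times: 100=1, 101=11, 102=14, 103=22
Average turnaround = (1+11+14+22) / 4 = 48/4 = 12.00

12.00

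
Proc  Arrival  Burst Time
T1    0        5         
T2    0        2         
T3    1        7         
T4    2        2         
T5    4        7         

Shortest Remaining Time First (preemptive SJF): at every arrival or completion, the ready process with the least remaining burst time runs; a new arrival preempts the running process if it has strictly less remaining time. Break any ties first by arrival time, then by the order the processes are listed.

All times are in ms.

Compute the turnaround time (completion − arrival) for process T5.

19

Timeline: | T2 0-2 | T4 2-4 | T1 4-9 | T3 9-16 | T5 16-23 |
Completion: T1=9  T2=2  T3=16  T4=4  T5=23
Turnaround (C−A): T1=9  T2=2  T3=15  T4=2  T5=19
Turnaround(T5) = completion − arrival = 23 − 4 = 19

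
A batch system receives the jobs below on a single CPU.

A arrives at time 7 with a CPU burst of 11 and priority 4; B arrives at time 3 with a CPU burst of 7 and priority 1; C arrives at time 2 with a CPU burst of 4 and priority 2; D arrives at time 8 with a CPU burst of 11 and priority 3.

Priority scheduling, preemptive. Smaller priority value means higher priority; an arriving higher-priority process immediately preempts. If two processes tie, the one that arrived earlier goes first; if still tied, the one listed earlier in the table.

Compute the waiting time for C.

7

Timeline: | idle 0-2 | C 2-3 | B 3-10 | C 10-13 | D 13-24 | A 24-35 |
Completion: A=35  B=10  C=13  D=24
Turnaround (C−A): A=28  B=7  C=11  D=16
Waiting(C) = turnaround − burst = 11 − 4 = 7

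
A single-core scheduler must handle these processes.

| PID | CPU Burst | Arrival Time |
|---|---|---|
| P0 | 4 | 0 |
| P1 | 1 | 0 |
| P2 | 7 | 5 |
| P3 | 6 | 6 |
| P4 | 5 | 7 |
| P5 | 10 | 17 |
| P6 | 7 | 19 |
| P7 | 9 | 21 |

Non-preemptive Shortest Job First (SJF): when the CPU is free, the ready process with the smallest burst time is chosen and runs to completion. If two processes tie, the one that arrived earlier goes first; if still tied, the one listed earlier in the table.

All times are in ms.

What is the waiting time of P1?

0

Gantt: | P1 0-1 | P0 1-5 | P2 5-12 | P4 12-17 | P3 17-23 | P6 23-30 | P7 30-39 | P5 39-49 |
Completion: P0=5  P1=1  P2=12  P3=23  P4=17  P5=49  P6=30  P7=39
Turnaround (C−A): P0=5  P1=1  P2=7  P3=17  P4=10  P5=32  P6=11  P7=18
Waiting(P1) = turnaround − burst = 1 − 1 = 0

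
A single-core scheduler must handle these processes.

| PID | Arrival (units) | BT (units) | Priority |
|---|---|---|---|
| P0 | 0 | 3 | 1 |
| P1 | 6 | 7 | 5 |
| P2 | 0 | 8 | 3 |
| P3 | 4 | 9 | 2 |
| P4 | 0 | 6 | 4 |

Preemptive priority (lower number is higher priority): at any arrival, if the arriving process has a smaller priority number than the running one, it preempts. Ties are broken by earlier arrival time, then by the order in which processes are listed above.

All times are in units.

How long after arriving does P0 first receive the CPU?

0

Schedule: | P0 0-3 | P2 3-4 | P3 4-13 | P2 13-20 | P4 20-26 | P1 26-33 |
Completion: P0=3  P1=33  P2=20  P3=13  P4=26
Turnaround (C−A): P0=3  P1=27  P2=20  P3=9  P4=26
Response(P0) = first start − arrival = 0 − 0 = 0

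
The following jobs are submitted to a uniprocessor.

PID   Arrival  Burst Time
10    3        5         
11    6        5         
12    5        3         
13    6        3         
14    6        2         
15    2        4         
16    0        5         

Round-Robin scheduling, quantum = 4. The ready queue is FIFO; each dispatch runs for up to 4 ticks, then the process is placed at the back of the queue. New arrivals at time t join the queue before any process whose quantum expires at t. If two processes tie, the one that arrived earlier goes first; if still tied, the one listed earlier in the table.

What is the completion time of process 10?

26

Gantt: | 16 0-4 | 15 4-8 | 10 8-12 | 16 12-13 | 12 13-16 | 11 16-20 | 13 20-23 | 14 23-25 | 10 25-26 | 11 26-27 |
Completion: 10=26  11=27  12=16  13=23  14=25  15=8  16=13
Turnaround (C−A): 10=23  11=21  12=11  13=17  14=19  15=6  16=13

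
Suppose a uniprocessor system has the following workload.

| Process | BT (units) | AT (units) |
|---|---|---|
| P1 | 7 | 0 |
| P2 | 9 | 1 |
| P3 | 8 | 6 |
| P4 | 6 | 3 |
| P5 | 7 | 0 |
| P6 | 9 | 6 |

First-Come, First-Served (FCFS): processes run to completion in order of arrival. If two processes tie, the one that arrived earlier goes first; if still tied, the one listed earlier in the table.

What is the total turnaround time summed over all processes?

140

Gantt: | P1 0-7 | P5 7-14 | P2 14-23 | P4 23-29 | P3 29-37 | P6 37-46 |
Completion: P1=7  P2=23  P3=37  P4=29  P5=14  P6=46
Turnaround (C−A): P1=7  P2=22  P3=31  P4=26  P5=14  P6=40
Turnaround = completion − arrival: P1=7, P2=22, P3=31, P4=26, P5=14, P6=40
Total turnaround = 7 + 22 + 31 + 26 + 14 + 40 = 140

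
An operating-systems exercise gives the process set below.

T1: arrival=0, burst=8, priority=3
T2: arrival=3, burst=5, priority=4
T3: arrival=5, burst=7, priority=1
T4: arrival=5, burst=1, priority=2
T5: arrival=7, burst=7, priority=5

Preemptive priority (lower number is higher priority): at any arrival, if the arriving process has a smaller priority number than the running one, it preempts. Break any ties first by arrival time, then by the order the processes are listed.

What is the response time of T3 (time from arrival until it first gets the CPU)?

Timeline: | T1 0-5 | T3 5-12 | T4 12-13 | T1 13-16 | T2 16-21 | T5 21-28 |
Completion: T1=16  T2=21  T3=12  T4=13  T5=28
Response(T3) = first start − arrival = 5 − 5 = 0

0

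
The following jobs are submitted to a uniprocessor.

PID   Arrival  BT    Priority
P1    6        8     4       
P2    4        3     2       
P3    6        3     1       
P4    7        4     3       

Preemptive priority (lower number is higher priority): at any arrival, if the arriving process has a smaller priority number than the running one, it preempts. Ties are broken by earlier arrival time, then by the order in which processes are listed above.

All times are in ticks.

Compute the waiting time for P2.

3

Timeline: | idle 0-4 | P2 4-6 | P3 6-9 | P2 9-10 | P4 10-14 | P1 14-22 |
Completion: P1=22  P2=10  P3=9  P4=14
Waiting(P2) = turnaround − burst = 6 − 3 = 3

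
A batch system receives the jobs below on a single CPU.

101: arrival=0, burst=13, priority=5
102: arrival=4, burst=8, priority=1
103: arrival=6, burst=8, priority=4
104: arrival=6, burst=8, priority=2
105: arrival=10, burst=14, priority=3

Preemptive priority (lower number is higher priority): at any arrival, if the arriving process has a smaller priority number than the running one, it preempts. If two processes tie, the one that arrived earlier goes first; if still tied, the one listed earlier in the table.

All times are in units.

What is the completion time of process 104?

20

Timeline: | 101 0-4 | 102 4-12 | 104 12-20 | 105 20-34 | 103 34-42 | 101 42-51 |
Completion: 101=51  102=12  103=42  104=20  105=34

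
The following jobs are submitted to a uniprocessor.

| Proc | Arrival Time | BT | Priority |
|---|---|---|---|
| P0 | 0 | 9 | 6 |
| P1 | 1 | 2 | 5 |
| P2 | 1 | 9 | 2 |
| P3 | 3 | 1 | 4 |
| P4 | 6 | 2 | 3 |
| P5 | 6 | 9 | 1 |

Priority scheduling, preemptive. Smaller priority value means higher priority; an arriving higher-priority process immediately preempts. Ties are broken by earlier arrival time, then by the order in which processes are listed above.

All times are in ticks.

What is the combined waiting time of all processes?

Gantt: | P0 0-1 | P2 1-6 | P5 6-15 | P2 15-19 | P4 19-21 | P3 21-22 | P1 22-24 | P0 24-32 |
Completion: P0=32  P1=24  P2=19  P3=22  P4=21  P5=15
Waiting = turnaround − burst: P0=23, P1=21, P2=9, P3=18, P4=13, P5=0
Total waiting = 23 + 21 + 9 + 18 + 13 + 0 = 84

84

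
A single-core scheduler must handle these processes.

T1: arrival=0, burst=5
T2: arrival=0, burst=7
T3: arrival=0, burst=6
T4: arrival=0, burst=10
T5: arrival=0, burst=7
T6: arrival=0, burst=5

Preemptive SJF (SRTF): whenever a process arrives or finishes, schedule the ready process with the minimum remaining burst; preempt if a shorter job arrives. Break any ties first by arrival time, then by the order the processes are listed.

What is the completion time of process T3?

Timeline: | T1 0-5 | T6 5-10 | T3 10-16 | T2 16-23 | T5 23-30 | T4 30-40 |
Completion: T1=5  T2=23  T3=16  T4=40  T5=30  T6=10
Turnaround (C−A): T1=5  T2=23  T3=16  T4=40  T5=30  T6=10

16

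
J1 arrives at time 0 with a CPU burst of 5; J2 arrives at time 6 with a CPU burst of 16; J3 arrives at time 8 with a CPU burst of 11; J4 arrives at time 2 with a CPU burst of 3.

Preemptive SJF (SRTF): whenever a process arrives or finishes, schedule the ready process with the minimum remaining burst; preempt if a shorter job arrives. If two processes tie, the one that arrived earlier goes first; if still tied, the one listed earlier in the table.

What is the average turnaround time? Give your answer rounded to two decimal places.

Timeline: | J1 0-5 | J4 5-8 | J3 8-19 | J2 19-35 |
Completion: J1=5  J2=35  J3=19  J4=8
Turnaround (C−A): J1=5  J2=29  J3=11  J4=6
Turnaround times: J1=5, J2=29, J3=11, J4=6
Average turnaround = (5+29+11+6) / 4 = 51/4 = 12.75

12.75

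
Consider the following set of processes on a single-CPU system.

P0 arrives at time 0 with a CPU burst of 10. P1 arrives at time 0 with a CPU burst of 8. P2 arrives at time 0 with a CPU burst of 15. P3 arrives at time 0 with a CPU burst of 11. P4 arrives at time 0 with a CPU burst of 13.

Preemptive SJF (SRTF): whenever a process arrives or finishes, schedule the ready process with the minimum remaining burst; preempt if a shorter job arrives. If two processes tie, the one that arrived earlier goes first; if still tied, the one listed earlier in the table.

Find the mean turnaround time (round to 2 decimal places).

Schedule: | P1 0-8 | P0 8-18 | P3 18-29 | P4 29-42 | P2 42-57 |
Completion: P0=18  P1=8  P2=57  P3=29  P4=42
Turnaround (C−A): P0=18  P1=8  P2=57  P3=29  P4=42
Turnaround times: P0=18, P1=8, P2=57, P3=29, P4=42
Average turnaround = (18+8+57+29+42) / 5 = 154/5 = 30.80

30.80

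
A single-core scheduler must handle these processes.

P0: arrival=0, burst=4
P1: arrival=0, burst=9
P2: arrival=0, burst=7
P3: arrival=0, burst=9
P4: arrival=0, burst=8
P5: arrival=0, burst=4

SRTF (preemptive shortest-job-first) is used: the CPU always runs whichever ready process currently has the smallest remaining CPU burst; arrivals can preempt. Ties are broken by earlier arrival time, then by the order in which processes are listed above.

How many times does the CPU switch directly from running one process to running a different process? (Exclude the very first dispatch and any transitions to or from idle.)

Gantt: | P0 0-4 | P5 4-8 | P2 8-15 | P4 15-23 | P1 23-32 | P3 32-41 |
Completion: P0=4  P1=32  P2=15  P3=41  P4=23  P5=8
Turnaround (C−A): P0=4  P1=32  P2=15  P3=41  P4=23  P5=8

5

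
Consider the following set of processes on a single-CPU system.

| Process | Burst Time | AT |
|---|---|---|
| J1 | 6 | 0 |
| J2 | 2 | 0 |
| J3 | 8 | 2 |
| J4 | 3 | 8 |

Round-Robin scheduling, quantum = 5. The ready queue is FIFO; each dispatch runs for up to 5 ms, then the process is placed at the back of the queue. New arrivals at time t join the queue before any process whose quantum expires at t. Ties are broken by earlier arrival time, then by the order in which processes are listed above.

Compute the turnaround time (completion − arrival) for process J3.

17

Gantt: | J1 0-5 | J2 5-7 | J3 7-12 | J1 12-13 | J4 13-16 | J3 16-19 |
Completion: J1=13  J2=7  J3=19  J4=16
Turnaround (C−A): J1=13  J2=7  J3=17  J4=8
Turnaround(J3) = completion − arrival = 19 − 2 = 17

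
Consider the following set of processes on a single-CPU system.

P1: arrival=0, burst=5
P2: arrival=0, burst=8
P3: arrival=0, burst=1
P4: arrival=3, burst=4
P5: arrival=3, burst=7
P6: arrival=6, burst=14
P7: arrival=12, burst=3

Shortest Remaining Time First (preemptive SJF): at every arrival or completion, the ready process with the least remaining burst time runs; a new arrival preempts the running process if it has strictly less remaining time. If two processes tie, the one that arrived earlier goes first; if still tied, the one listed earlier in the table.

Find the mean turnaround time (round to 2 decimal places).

Schedule: | P3 0-1 | P1 1-6 | P4 6-10 | P5 10-12 | P7 12-15 | P5 15-20 | P2 20-28 | P6 28-42 |
Completion: P1=6  P2=28  P3=1  P4=10  P5=20  P6=42  P7=15
Turnaround (C−A): P1=6  P2=28  P3=1  P4=7  P5=17  P6=36  P7=3
Turnaround times: P1=6, P2=28, P3=1, P4=7, P5=17, P6=36, P7=3
Average turnaround = (6+28+1+7+17+36+3) / 7 = 98/7 = 14.00

14.00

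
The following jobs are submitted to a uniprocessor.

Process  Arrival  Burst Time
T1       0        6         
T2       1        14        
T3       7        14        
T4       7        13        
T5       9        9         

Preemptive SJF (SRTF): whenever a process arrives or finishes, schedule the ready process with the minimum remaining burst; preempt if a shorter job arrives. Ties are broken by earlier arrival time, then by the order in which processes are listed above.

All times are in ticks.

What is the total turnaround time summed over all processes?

Timeline: | T1 0-6 | T2 6-9 | T5 9-18 | T2 18-29 | T4 29-42 | T3 42-56 |
Completion: T1=6  T2=29  T3=56  T4=42  T5=18
Turnaround = completion − arrival: T1=6, T2=28, T3=49, T4=35, T5=9
Total turnaround = 6 + 28 + 49 + 35 + 9 = 127

127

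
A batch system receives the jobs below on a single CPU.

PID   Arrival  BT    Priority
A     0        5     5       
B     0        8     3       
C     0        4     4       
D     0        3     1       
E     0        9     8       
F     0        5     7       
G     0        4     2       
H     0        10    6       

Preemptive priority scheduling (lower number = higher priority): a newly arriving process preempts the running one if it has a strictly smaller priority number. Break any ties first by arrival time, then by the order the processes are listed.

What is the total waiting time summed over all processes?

Schedule: | D 0-3 | G 3-7 | B 7-15 | C 15-19 | A 19-24 | H 24-34 | F 34-39 | E 39-48 |
Completion: A=24  B=15  C=19  D=3  E=48  F=39  G=7  H=34
Turnaround (C−A): A=24  B=15  C=19  D=3  E=48  F=39  G=7  H=34
Waiting = turnaround − burst: A=19, B=7, C=15, D=0, E=39, F=34, G=3, H=24
Total waiting = 19 + 7 + 15 + 0 + 39 + 34 + 3 + 24 = 141

141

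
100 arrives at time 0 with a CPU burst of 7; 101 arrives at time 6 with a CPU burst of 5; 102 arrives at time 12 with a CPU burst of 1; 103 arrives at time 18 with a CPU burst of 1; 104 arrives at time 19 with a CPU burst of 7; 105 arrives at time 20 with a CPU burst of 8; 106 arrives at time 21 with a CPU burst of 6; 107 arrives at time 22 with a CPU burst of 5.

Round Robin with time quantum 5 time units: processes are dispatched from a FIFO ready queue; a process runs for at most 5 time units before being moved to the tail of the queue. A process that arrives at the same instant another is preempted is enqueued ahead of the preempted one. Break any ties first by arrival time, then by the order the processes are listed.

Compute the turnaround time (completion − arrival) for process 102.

Gantt: | 100 0-7 | 101 7-12 | 102 12-13 | idle 13-18 | 103 18-19 | 104 19-24 | 105 24-29 | 106 29-34 | 107 34-39 | 104 39-41 | 105 41-44 | 106 44-45 |
Completion: 100=7  101=12  102=13  103=19  104=41  105=44  106=45  107=39
Turnaround (C−A): 100=7  101=6  102=1  103=1  104=22  105=24  106=24  107=17
Turnaround(102) = completion − arrival = 13 − 12 = 1

1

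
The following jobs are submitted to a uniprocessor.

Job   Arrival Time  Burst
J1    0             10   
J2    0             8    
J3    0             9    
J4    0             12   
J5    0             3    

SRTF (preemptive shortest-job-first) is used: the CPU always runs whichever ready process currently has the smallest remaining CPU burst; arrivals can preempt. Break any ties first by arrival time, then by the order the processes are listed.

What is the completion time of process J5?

Schedule: | J5 0-3 | J2 3-11 | J3 11-20 | J1 20-30 | J4 30-42 |
Completion: J1=30  J2=11  J3=20  J4=42  J5=3
Turnaround (C−A): J1=30  J2=11  J3=20  J4=42  J5=3

3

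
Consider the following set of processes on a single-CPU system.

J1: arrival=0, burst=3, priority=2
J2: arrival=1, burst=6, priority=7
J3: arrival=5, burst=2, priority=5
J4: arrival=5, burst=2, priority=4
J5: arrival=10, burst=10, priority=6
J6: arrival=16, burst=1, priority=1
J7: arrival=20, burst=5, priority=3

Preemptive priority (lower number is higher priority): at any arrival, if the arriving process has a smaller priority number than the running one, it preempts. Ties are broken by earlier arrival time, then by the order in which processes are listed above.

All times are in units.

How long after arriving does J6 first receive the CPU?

0

Timeline: | J1 0-3 | J2 3-5 | J4 5-7 | J3 7-9 | J2 9-10 | J5 10-16 | J6 16-17 | J5 17-20 | J7 20-25 | J5 25-26 | J2 26-29 |
Completion: J1=3  J2=29  J3=9  J4=7  J5=26  J6=17  J7=25
Turnaround (C−A): J1=3  J2=28  J3=4  J4=2  J5=16  J6=1  J7=5
Response(J6) = first start − arrival = 16 − 16 = 0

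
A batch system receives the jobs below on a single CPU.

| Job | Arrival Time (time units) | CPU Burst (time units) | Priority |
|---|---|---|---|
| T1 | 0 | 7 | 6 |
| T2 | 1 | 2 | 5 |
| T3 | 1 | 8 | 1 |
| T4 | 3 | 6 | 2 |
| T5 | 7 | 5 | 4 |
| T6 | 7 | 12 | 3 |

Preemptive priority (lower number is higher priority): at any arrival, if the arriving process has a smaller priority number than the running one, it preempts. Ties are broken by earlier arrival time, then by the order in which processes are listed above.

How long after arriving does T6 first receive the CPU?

8

Timeline: | T1 0-1 | T3 1-9 | T4 9-15 | T6 15-27 | T5 27-32 | T2 32-34 | T1 34-40 |
Completion: T1=40  T2=34  T3=9  T4=15  T5=32  T6=27
Turnaround (C−A): T1=40  T2=33  T3=8  T4=12  T5=25  T6=20
Response(T6) = first start − arrival = 15 − 7 = 8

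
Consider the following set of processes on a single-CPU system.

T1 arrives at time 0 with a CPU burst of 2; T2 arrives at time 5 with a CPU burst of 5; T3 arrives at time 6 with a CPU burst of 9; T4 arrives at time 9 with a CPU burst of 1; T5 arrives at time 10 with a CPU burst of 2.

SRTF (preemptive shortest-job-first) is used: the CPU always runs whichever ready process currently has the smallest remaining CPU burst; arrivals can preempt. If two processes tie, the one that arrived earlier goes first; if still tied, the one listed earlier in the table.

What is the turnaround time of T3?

16

Gantt: | T1 0-2 | idle 2-5 | T2 5-10 | T4 10-11 | T5 11-13 | T3 13-22 |
Completion: T1=2  T2=10  T3=22  T4=11  T5=13
Turnaround (C−A): T1=2  T2=5  T3=16  T4=2  T5=3
Turnaround(T3) = completion − arrival = 22 − 6 = 16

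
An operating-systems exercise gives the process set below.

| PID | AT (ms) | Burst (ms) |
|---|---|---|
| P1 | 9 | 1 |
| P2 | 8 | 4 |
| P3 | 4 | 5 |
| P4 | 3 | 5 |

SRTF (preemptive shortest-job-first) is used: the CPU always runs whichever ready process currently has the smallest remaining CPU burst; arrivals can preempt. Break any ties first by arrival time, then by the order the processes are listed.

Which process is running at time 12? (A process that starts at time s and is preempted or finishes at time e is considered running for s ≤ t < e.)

Timeline: | idle 0-3 | P4 3-8 | P2 8-9 | P1 9-10 | P2 10-13 | P3 13-18 |
Completion: P1=10  P2=13  P3=18  P4=8
Turnaround (C−A): P1=1  P2=5  P3=14  P4=5

P2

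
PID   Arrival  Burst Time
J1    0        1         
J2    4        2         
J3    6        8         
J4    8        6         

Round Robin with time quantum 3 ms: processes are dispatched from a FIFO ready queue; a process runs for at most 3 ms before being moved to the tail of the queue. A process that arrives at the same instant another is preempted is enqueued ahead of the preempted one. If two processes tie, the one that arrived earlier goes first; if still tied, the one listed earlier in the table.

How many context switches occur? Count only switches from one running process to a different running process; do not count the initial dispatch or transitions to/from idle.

Gantt: | J1 0-1 | idle 1-4 | J2 4-6 | J3 6-9 | J4 9-12 | J3 12-15 | J4 15-18 | J3 18-20 |
Completion: J1=1  J2=6  J3=20  J4=18

5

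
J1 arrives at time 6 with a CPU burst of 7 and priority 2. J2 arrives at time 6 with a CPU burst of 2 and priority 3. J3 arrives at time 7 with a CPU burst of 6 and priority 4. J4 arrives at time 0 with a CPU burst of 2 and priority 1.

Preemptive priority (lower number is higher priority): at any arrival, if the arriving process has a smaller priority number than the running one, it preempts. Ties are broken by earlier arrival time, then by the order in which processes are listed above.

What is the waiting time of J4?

Schedule: | J4 0-2 | idle 2-6 | J1 6-13 | J2 13-15 | J3 15-21 |
Completion: J1=13  J2=15  J3=21  J4=2
Turnaround (C−A): J1=7  J2=9  J3=14  J4=2
Waiting(J4) = turnaround − burst = 2 − 2 = 0

0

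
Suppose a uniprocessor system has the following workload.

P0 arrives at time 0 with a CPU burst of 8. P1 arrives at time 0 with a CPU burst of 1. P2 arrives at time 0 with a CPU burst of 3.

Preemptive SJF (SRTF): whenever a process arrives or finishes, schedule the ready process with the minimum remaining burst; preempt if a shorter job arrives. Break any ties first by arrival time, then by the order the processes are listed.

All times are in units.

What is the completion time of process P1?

Schedule: | P1 0-1 | P2 1-4 | P0 4-12 |
Completion: P0=12  P1=1  P2=4

1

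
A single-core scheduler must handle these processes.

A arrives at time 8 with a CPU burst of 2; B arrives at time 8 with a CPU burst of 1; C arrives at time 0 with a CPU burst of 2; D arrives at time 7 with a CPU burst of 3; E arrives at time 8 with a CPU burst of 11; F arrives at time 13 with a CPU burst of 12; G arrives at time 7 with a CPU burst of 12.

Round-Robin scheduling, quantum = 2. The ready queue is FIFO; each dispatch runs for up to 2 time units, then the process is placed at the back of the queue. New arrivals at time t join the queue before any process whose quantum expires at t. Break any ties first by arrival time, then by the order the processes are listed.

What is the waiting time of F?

23

Timeline: | C 0-2 | idle 2-7 | D 7-9 | G 9-11 | A 11-13 | B 13-14 | E 14-16 | D 16-17 | G 17-19 | F 19-21 | E 21-23 | G 23-25 | F 25-27 | E 27-29 | G 29-31 | F 31-33 | E 33-35 | G 35-37 | F 37-39 | E 39-41 | G 41-43 | F 43-45 | E 45-46 | F 46-48 |
Completion: A=13  B=14  C=2  D=17  E=46  F=48  G=43
Turnaround (C−A): A=5  B=6  C=2  D=10  E=38  F=35  G=36
Waiting(F) = turnaround − burst = 35 − 12 = 23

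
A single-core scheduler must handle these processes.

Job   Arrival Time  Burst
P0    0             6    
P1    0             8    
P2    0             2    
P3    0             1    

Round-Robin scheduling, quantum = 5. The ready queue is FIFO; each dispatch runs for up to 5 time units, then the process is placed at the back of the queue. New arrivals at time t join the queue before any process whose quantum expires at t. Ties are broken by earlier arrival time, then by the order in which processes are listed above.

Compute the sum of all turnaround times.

Timeline: | P0 0-5 | P1 5-10 | P2 10-12 | P3 12-13 | P0 13-14 | P1 14-17 |
Completion: P0=14  P1=17  P2=12  P3=13
Turnaround (C−A): P0=14  P1=17  P2=12  P3=13
Turnaround = completion − arrival: P0=14, P1=17, P2=12, P3=13
Total turnaround = 14 + 17 + 12 + 13 = 56

56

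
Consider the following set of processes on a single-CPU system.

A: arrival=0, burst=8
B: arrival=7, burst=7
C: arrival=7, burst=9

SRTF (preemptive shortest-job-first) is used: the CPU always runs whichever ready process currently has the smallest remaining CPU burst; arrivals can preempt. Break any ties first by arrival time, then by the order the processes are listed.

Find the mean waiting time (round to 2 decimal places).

Timeline: | A 0-8 | B 8-15 | C 15-24 |
Completion: A=8  B=15  C=24
Turnaround (C−A): A=8  B=8  C=17
Waiting times: A=0, B=1, C=8
Average waiting = (0+1+8) / 3 = 9/3 = 3.00

3.00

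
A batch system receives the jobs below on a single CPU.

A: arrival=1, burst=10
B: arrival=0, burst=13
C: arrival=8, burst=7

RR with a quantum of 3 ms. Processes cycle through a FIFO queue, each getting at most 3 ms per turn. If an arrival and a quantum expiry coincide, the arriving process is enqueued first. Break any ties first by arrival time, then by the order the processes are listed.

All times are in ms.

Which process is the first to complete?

A

Timeline: | B 0-3 | A 3-6 | B 6-9 | A 9-12 | C 12-15 | B 15-18 | A 18-21 | C 21-24 | B 24-27 | A 27-28 | C 28-29 | B 29-30 |
Completion: A=28  B=30  C=29
Finish order: A → C → B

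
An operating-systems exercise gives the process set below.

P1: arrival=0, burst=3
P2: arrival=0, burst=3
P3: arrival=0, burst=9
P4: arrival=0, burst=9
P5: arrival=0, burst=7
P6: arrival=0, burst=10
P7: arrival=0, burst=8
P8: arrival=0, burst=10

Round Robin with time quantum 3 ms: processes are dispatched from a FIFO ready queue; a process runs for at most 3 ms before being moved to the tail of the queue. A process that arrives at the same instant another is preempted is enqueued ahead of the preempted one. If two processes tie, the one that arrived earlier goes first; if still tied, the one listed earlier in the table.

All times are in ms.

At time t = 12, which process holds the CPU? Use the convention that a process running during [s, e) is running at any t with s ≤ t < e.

P5

Schedule: | P1 0-3 | P2 3-6 | P3 6-9 | P4 9-12 | P5 12-15 | P6 15-18 | P7 18-21 | P8 21-24 | P3 24-27 | P4 27-30 | P5 30-33 | P6 33-36 | P7 36-39 | P8 39-42 | P3 42-45 | P4 45-48 | P5 48-49 | P6 49-52 | P7 52-54 | P8 54-57 | P6 57-58 | P8 58-59 |
Completion: P1=3  P2=6  P3=45  P4=48  P5=49  P6=58  P7=54  P8=59
Turnaround (C−A): P1=3  P2=6  P3=45  P4=48  P5=49  P6=58  P7=54  P8=59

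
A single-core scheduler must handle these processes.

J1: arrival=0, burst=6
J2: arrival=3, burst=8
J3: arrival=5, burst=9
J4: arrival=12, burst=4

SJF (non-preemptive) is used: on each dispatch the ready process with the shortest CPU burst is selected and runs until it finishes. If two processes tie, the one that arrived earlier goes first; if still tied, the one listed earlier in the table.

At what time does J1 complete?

Schedule: | J1 0-6 | J2 6-14 | J4 14-18 | J3 18-27 |
Completion: J1=6  J2=14  J3=27  J4=18

6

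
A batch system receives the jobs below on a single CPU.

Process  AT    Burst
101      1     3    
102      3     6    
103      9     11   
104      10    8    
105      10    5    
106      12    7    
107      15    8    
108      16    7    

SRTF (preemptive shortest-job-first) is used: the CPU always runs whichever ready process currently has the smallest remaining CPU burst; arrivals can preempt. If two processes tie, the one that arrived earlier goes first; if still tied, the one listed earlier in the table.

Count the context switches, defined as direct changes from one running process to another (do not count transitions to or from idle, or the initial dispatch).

7

Timeline: | idle 0-1 | 101 1-4 | 102 4-10 | 105 10-15 | 106 15-22 | 108 22-29 | 104 29-37 | 107 37-45 | 103 45-56 |
Completion: 101=4  102=10  103=56  104=37  105=15  106=22  107=45  108=29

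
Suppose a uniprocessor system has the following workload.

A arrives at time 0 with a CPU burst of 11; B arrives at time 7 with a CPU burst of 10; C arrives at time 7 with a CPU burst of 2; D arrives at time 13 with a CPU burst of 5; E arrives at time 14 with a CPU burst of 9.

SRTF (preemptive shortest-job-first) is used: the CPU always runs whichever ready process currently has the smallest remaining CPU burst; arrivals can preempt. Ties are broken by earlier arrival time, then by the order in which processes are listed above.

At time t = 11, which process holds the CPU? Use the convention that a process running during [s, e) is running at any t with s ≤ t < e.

Timeline: | A 0-7 | C 7-9 | A 9-13 | D 13-18 | E 18-27 | B 27-37 |
Completion: A=13  B=37  C=9  D=18  E=27
Turnaround (C−A): A=13  B=30  C=2  D=5  E=13

A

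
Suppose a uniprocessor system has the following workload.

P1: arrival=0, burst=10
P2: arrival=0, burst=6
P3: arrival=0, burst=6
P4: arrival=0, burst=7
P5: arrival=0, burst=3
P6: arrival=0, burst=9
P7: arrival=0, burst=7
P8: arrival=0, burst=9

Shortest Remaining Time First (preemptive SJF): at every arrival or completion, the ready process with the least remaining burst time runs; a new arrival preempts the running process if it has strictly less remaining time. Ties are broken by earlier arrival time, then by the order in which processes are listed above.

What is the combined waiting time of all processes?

Timeline: | P5 0-3 | P2 3-9 | P3 9-15 | P4 15-22 | P7 22-29 | P6 29-38 | P8 38-47 | P1 47-57 |
Completion: P1=57  P2=9  P3=15  P4=22  P5=3  P6=38  P7=29  P8=47
Waiting = turnaround − burst: P1=47, P2=3, P3=9, P4=15, P5=0, P6=29, P7=22, P8=38
Total waiting = 47 + 3 + 9 + 15 + 0 + 29 + 22 + 38 = 163

163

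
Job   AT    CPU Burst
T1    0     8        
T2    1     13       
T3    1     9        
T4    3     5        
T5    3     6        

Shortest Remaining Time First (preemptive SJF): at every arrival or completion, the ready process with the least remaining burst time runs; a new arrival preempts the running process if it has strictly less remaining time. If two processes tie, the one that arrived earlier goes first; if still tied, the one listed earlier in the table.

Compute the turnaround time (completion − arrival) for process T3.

Schedule: | T1 0-8 | T4 8-13 | T5 13-19 | T3 19-28 | T2 28-41 |
Completion: T1=8  T2=41  T3=28  T4=13  T5=19
Turnaround(T3) = completion − arrival = 28 − 1 = 27

27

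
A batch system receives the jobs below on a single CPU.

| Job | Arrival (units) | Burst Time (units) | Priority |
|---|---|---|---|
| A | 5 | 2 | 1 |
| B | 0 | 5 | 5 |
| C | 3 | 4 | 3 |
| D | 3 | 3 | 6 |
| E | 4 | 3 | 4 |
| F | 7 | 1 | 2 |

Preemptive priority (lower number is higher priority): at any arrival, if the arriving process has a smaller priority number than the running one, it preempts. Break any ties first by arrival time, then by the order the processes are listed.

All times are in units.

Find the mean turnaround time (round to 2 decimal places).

8.17

Timeline: | B 0-3 | C 3-5 | A 5-7 | F 7-8 | C 8-10 | E 10-13 | B 13-15 | D 15-18 |
Completion: A=7  B=15  C=10  D=18  E=13  F=8
Turnaround times: A=2, B=15, C=7, D=15, E=9, F=1
Average turnaround = (2+15+7+15+9+1) / 6 = 49/6 = 8.17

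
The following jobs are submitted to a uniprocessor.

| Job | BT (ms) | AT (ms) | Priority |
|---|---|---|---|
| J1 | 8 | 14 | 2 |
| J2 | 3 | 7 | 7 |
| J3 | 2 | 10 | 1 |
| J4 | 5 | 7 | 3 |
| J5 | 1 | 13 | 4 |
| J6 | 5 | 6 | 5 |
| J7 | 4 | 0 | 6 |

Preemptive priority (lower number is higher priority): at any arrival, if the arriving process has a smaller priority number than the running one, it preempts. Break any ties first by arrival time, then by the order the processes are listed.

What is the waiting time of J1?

Gantt: | J7 0-4 | idle 4-6 | J6 6-7 | J4 7-10 | J3 10-12 | J4 12-14 | J1 14-22 | J5 22-23 | J6 23-27 | J2 27-30 |
Completion: J1=22  J2=30  J3=12  J4=14  J5=23  J6=27  J7=4
Turnaround (C−A): J1=8  J2=23  J3=2  J4=7  J5=10  J6=21  J7=4
Waiting(J1) = turnaround − burst = 8 − 8 = 0

0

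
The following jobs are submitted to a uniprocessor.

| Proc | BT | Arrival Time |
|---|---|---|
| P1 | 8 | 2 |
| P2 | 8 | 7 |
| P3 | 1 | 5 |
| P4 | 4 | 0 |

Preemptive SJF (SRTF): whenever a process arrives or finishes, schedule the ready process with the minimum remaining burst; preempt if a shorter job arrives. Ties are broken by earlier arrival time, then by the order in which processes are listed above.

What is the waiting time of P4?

Gantt: | P4 0-4 | P1 4-5 | P3 5-6 | P1 6-13 | P2 13-21 |
Completion: P1=13  P2=21  P3=6  P4=4
Turnaround (C−A): P1=11  P2=14  P3=1  P4=4
Waiting(P4) = turnaround − burst = 4 − 4 = 0

0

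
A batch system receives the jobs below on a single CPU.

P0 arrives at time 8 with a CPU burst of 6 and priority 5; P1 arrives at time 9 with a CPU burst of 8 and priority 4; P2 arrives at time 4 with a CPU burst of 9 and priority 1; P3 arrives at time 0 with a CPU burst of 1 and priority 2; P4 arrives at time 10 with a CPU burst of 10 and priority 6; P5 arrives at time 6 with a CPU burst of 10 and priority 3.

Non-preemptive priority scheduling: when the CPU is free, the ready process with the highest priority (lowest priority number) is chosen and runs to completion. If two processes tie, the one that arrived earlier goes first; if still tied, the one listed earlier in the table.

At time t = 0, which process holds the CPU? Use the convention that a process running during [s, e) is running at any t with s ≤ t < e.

Gantt: | P3 0-1 | idle 1-4 | P2 4-13 | P5 13-23 | P1 23-31 | P0 31-37 | P4 37-47 |
Completion: P0=37  P1=31  P2=13  P3=1  P4=47  P5=23
Turnaround (C−A): P0=29  P1=22  P2=9  P3=1  P4=37  P5=17

P3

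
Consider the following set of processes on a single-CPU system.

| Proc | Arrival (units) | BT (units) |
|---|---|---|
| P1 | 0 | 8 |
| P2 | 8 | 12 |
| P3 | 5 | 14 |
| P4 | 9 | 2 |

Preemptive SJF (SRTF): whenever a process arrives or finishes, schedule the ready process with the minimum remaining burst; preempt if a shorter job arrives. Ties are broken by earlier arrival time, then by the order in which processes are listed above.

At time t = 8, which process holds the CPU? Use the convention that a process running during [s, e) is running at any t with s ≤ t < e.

Timeline: | P1 0-8 | P2 8-9 | P4 9-11 | P2 11-22 | P3 22-36 |
Completion: P1=8  P2=22  P3=36  P4=11

P2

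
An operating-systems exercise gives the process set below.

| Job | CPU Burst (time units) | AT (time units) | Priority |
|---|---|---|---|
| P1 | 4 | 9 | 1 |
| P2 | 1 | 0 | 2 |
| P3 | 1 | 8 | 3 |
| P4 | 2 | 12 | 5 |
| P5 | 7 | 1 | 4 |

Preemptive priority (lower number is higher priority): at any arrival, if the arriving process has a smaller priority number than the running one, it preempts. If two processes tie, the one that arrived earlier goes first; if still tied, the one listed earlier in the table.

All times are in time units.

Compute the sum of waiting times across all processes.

Schedule: | P2 0-1 | P5 1-8 | P3 8-9 | P1 9-13 | P4 13-15 |
Completion: P1=13  P2=1  P3=9  P4=15  P5=8
Turnaround (C−A): P1=4  P2=1  P3=1  P4=3  P5=7
Waiting = turnaround − burst: P1=0, P2=0, P3=0, P4=1, P5=0
Total waiting = 0 + 0 + 0 + 1 + 0 = 1

1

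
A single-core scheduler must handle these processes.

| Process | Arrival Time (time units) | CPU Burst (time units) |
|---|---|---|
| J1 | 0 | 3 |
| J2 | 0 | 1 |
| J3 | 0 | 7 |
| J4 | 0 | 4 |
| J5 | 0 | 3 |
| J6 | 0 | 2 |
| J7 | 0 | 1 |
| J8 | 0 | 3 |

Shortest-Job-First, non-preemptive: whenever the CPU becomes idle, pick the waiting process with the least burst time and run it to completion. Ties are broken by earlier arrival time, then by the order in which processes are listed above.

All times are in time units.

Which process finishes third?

Gantt: | J2 0-1 | J7 1-2 | J6 2-4 | J1 4-7 | J5 7-10 | J8 10-13 | J4 13-17 | J3 17-24 |
Completion: J1=7  J2=1  J3=24  J4=17  J5=10  J6=4  J7=2  J8=13
Turnaround (C−A): J1=7  J2=1  J3=24  J4=17  J5=10  J6=4  J7=2  J8=13
Finish order: J2 → J7 → J6 → J1 → J5 → J8 → J4 → J3

J6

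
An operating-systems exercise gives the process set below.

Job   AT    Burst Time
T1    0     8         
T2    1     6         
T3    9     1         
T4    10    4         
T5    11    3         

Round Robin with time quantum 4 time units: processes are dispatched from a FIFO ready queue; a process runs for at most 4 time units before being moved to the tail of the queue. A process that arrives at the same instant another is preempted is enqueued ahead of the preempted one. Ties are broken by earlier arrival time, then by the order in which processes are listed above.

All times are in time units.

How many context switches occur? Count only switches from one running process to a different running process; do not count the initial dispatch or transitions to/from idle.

Gantt: | T1 0-4 | T2 4-8 | T1 8-12 | T2 12-14 | T3 14-15 | T4 15-19 | T5 19-22 |
Completion: T1=12  T2=14  T3=15  T4=19  T5=22
Turnaround (C−A): T1=12  T2=13  T3=6  T4=9  T5=11

6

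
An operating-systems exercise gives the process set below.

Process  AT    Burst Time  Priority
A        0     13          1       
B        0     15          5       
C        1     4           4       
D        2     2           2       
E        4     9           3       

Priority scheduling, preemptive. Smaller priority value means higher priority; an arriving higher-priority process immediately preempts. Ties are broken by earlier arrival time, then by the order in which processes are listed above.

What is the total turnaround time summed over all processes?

Timeline: | A 0-13 | D 13-15 | E 15-24 | C 24-28 | B 28-43 |
Completion: A=13  B=43  C=28  D=15  E=24
Turnaround = completion − arrival: A=13, B=43, C=27, D=13, E=20
Total turnaround = 13 + 43 + 27 + 13 + 20 = 116

116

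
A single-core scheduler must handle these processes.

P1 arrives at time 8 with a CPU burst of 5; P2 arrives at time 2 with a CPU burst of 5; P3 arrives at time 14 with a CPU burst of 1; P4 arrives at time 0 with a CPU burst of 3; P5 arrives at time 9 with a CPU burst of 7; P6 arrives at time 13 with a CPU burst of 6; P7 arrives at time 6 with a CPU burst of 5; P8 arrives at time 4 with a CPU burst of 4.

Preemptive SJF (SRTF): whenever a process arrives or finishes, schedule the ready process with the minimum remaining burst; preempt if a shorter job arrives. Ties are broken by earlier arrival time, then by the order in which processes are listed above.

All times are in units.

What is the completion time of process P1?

23

Schedule: | P4 0-3 | P2 3-8 | P8 8-12 | P7 12-14 | P3 14-15 | P7 15-18 | P1 18-23 | P6 23-29 | P5 29-36 |
Completion: P1=23  P2=8  P3=15  P4=3  P5=36  P6=29  P7=18  P8=12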